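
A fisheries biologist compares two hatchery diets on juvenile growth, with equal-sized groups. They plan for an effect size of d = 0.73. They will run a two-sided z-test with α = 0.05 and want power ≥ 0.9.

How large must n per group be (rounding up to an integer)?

For power 0.9 need Φ(δ − z_{0.025}) = 0.9, so δ = z_{0.025} + z_{0.10} = 1.960 + 1.282 = 3.242.
(For δ > 0 the lower-tail rejection region contributes negligibly to power, so the one-term inversion is standard.)
δ = d·√(n/2) ⇒ n = 2(δ/d)² = 2 × (3.242 / 0.73)² = 39.43.
Round up to the next whole unit.

n = 40 per group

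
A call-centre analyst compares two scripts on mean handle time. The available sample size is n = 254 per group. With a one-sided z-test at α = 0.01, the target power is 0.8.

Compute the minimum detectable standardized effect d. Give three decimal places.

d ≈ 0.281

Required noncentrality: δ = z_{0.01} + z_{0.20} = 2.326 + 0.842 = 3.168.
δ = d·√(n/2) ⇒ d = δ/√(n/2) = 3.168/√(254/2) = 0.2811.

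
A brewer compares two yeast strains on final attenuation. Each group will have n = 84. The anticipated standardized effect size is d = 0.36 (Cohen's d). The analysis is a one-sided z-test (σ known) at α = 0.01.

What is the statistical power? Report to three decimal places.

Noncentrality parameter: δ = d·√(n/2) = 0.36 × √(84/2) = 2.3331
One-sided α = 0.01 → critical value z_{0.01} = 2.326.
Power = Φ(δ − 2.326) = Φ(0.007) = 0.5027.

Power ≈ 0.503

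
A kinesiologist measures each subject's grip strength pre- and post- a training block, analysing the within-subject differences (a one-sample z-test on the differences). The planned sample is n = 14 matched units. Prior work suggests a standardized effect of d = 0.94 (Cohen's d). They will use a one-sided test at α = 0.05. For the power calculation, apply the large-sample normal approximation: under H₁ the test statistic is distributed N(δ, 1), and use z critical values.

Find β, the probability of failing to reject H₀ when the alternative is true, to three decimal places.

β ≈ 0.031

Noncentrality parameter: δ = d·√n = 0.94 × √14 = 3.5172
One-sided α = 0.05 → critical value z_{0.05} = 1.645.
Power = P(Z > 1.645 − δ) = Φ(1.872) = 0.9694.
Type II error: β = 1 − power = 1 − 0.9694 = 0.0306.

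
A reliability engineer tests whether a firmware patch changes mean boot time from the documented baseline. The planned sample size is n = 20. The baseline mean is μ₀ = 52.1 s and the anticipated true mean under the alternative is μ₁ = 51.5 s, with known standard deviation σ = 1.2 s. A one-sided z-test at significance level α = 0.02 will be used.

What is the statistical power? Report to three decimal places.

Standardized effect: d = |μ₁ − μ₀| / σ = |51.5 − 52.1| / 1.2 = 0.5000
Noncentrality parameter: δ = d·√n = 0.5000 × √20 = 2.2361
Critical value for a one-sided test at α = 0.02: z_α = 2.054.
Power = P(Z > 2.054 − δ) = Φ(0.182) = 0.5723.

Power ≈ 0.572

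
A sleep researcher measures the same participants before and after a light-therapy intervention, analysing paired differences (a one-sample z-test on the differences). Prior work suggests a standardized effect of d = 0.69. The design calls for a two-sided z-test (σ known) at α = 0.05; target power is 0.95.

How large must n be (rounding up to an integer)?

n = 28

For power 0.95 need Φ(δ − z_{0.025}) = 0.95, so δ = z_{0.025} + z_{0.05} = 1.960 + 1.645 = 3.605.
(Ignoring the negligible lower-tail rejection probability gives the usual closed-form inversion.)
δ = d·√n ⇒ n = (δ/d)² = (3.605 / 0.69)² = 27.29.
Rounding up, n = 28.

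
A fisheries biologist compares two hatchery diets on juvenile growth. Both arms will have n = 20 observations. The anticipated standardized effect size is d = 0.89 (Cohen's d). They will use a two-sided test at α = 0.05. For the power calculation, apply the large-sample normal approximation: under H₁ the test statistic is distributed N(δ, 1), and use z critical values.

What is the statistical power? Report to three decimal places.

Noncentrality parameter: δ = d·√(n/2) = 0.89 × √(20/2) = 2.8144
Two-sided α = 0.05 → critical value z_{0.025} = 1.960.
Power = Φ(δ − 1.960) + Φ(−δ − 1.960) = Φ(0.854) + Φ(-4.774) = 0.8036 + 0.0000 = 0.8036.

Power ≈ 0.804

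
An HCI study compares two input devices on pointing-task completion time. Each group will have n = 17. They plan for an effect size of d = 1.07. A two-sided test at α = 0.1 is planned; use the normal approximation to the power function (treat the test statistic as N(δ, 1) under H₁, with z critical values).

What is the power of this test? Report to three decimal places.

Noncentrality parameter: δ = d·√(n/2) = 1.07 × √(17/2) = 3.1196
Two-sided α = 0.1 → critical value z_{0.05} = 1.645.
Power = Φ(δ − 1.645) + Φ(−δ − 1.645) = Φ(1.475) + Φ(-4.764) = 0.9299 + 0.0000 = 0.9299.

Power ≈ 0.930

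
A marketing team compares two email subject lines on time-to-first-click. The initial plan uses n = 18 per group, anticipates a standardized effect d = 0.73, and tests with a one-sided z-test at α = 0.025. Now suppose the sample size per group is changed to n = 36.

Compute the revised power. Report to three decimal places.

Power ≈ 0.872

With n = 36 per group: δ = d·√(n/2) = 0.73 × √(36/2) = 3.0971. Critical value z_{0.025} = 1.960.
Revised power = Φ(δ − 1.960) = Φ(1.137) = 0.8723.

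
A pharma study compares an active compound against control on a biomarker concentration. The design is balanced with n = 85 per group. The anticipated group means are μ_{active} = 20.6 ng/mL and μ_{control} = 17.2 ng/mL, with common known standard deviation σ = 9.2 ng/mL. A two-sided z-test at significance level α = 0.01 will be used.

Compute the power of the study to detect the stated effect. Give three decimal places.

Standardized effect: d = |μ_{active} − μ_{control}| / σ = |20.6 − 17.2| / 9.2 = 0.3696
Noncentrality parameter: δ = d·√(n/2) = 0.3696 × √(85/2) = 2.4093
Critical value for a two-sided test at α = 0.01: z_{α/2} = 2.576.
Power = Φ(δ − 2.576) + Φ(−δ − 2.576) = Φ(-0.167) + Φ(-4.985) = 0.4339 + 0.0000 = 0.4339.

Power ≈ 0.434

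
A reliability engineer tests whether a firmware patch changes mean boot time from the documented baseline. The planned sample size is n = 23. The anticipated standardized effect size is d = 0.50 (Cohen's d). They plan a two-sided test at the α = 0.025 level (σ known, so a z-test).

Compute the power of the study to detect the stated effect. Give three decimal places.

Power ≈ 0.562

Noncentrality parameter: δ = d·√n = 0.50 × √23 = 2.3979
Two-sided α = 0.025 → critical value z_{0.0125} = 2.241.
Power = Φ(δ − 2.241) + Φ(−δ − 2.241) = Φ(0.157) + Φ(-4.639) = 0.5622 + 0.0000 = 0.5622.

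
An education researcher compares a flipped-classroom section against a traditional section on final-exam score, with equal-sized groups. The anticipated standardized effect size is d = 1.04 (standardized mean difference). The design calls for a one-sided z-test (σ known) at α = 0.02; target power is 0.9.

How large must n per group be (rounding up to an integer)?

For power 0.9 need Φ(δ − z_{0.02}) = 0.9, so δ = z_{0.02} + z_{0.10} = 2.054 + 1.282 = 3.335.
δ = d·√(n/2) ⇒ n = 2(δ/d)² = 2 × (3.335 / 1.04)² = 20.57.
Round up to the next whole unit.

n = 21 per group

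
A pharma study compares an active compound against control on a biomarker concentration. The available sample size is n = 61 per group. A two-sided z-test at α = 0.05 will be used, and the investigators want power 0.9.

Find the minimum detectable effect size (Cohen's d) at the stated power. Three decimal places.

d ≈ 0.587

Required noncentrality: δ = z_{0.025} + z_{0.10} = 1.960 + 1.282 = 3.242.
(Lower-tail contribution to power is negligible for δ > 0.)
δ = d·√(n/2) ⇒ d = δ/√(n/2) = 3.242/√(61/2) = 0.5869.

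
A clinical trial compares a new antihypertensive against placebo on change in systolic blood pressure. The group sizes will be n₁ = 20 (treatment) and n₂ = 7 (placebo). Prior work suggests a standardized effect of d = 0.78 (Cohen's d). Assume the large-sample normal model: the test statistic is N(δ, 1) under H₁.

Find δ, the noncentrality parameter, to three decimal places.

δ = d / √(1/n₁ + 1/n₂) = 0.78 / √(1/20 + 1/7) = 1.7761

δ ≈ 1.776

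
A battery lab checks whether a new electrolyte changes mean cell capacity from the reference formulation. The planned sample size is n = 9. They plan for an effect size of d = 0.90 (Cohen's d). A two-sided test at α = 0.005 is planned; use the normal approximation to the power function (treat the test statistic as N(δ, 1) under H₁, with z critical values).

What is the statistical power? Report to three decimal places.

Noncentrality parameter: δ = d·√n = 0.90 × √9 = 2.7000
Critical value for a two-sided test at α = 0.005: z_{α/2} = 2.807.
Power = Φ(δ − 2.807) + Φ(−δ − 2.807) = Φ(-0.107) + Φ(-5.507) = 0.4574 + 0.0000 = 0.4574.

Power ≈ 0.457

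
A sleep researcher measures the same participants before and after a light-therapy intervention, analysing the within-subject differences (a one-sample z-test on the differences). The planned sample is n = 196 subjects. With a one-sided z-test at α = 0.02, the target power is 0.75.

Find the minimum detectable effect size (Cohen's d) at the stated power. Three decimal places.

Need Φ(δ − 2.054) = 0.75, so δ = 2.054 + 0.674 = 2.728.
δ = d·√n ⇒ d = δ/√n = 2.728/√196 = 0.1949.

d ≈ 0.195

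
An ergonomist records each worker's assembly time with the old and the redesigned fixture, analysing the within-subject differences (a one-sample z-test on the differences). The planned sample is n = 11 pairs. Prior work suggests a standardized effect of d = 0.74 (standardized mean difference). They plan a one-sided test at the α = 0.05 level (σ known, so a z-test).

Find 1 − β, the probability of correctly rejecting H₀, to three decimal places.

Noncentrality parameter: δ = d·√n = 0.74 × √11 = 2.4543
One-sided α = 0.05 → critical value z_{0.05} = 1.645.
Power = Φ(δ − 1.645) = Φ(0.809) = 0.7909.

Power ≈ 0.791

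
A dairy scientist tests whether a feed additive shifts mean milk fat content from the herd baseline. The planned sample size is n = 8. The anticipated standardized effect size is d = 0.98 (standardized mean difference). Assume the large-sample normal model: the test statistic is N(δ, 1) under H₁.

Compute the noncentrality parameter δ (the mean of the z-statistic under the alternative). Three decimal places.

δ ≈ 2.772

The noncentrality parameter scales effect size by the design's sample-size factor: δ = d·√n = 0.98 × √8 = 2.7719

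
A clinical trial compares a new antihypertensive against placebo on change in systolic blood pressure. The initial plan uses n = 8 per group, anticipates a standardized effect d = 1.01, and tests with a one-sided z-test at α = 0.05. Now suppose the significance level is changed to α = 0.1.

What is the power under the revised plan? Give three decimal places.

Power ≈ 0.770

δ = d·√(n/2) = 1.01 × √(8/2) = 2.0200 (unchanged). New critical value: z_{0.1} = 1.282.
Revised power = Φ(δ − 1.282) = Φ(0.738) = 0.7699.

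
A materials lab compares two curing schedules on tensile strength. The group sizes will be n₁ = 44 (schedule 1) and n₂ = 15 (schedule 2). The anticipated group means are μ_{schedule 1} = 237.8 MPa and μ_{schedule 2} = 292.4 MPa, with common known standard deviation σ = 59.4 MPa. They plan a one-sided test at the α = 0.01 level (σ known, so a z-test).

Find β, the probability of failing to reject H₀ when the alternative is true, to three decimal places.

β ≈ 0.227

Standardized effect: d = |μ_{schedule 1} − μ_{schedule 2}| / σ = |237.8 − 292.4| / 59.4 = 0.9192
Noncentrality parameter: δ = d / √(1/n₁ + 1/n₂) = 0.9192 / √(1/44 + 1/15) = 3.0743
One-sided α = 0.01 → critical value z_{0.01} = 2.326.
Power = Φ(δ − 2.326) = Φ(0.748) = 0.7728.
Type II error: β = 1 − power = 1 − 0.7728 = 0.2272.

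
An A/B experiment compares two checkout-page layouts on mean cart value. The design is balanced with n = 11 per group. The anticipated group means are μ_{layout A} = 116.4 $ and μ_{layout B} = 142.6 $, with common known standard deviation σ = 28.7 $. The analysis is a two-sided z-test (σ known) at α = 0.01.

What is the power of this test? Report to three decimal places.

Power ≈ 0.332

Standardized effect: d = |μ_{layout A} − μ_{layout B}| / σ = |116.4 − 142.6| / 28.7 = 0.9129
Noncentrality parameter: δ = d·√(n/2) = 0.9129 × √(11/2) = 2.1409
Critical value for a two-sided test at α = 0.01: z_{α/2} = 2.576.
Power = Φ(δ − 2.576) + Φ(−δ − 2.576) = Φ(-0.435) + Φ(-4.717) = 0.3318 + 0.0000 = 0.3318.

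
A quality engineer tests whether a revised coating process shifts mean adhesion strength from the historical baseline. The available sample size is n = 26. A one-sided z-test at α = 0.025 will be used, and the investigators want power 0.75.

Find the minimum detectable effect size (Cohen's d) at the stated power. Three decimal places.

Required noncentrality: δ = z_{0.025} + z_{0.25} = 1.960 + 0.674 = 2.634.
δ = d·√n ⇒ d = δ/√n = 2.634/√26 = 0.5167.

d ≈ 0.517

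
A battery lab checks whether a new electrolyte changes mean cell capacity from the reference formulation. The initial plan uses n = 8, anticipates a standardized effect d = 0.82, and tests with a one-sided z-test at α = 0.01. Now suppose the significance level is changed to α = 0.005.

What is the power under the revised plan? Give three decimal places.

δ = d·√n = 0.82 × √8 = 2.3193 (unchanged). New critical value: z_{0.005} = 2.576.
Revised power = Φ(δ − 2.576) = Φ(-0.257) = 0.3988.

Power ≈ 0.399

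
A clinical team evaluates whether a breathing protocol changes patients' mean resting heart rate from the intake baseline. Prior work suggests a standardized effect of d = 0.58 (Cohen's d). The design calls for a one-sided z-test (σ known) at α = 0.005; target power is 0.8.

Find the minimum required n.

n = 35

Set Φ(δ − 2.576) = 0.8; then δ − 2.576 = Φ⁻¹(0.8) = 0.842, giving δ = 3.417.
δ = d·√n ⇒ n = (δ/d)² = (3.417 / 0.58)² = 34.72.
Rounding up, n = 35.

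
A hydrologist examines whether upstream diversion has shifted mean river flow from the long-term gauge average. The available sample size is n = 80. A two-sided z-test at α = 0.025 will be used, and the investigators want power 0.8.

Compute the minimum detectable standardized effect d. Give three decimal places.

Need Φ(δ − 2.241) = 0.8, so δ = 2.241 + 0.842 = 3.083.
(Lower-tail contribution to power is negligible for δ > 0.)
δ = d·√n ⇒ d = δ/√n = 3.083/√80 = 0.3447.

d ≈ 0.345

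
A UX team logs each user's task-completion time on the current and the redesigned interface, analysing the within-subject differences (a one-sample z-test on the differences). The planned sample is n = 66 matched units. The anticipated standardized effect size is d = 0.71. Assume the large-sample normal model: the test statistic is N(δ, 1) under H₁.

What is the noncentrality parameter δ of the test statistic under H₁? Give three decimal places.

The noncentrality parameter scales effect size by the design's sample-size factor: δ = d·√n = 0.71 × √66 = 5.7681

δ ≈ 5.768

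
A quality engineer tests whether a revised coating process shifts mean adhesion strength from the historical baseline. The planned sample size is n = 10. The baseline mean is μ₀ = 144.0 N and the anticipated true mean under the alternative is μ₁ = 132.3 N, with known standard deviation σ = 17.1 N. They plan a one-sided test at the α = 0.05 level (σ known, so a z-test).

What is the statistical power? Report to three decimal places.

Power ≈ 0.698

Standardized effect: d = |μ₁ − μ₀| / σ = |132.3 − 144.0| / 17.1 = 0.6842
Noncentrality parameter: δ = d·√n = 0.6842 × √10 = 2.1637
One-sided α = 0.05 → critical value z_{0.05} = 1.645.
Power = Φ(δ − 1.645) = Φ(0.519) = 0.6981.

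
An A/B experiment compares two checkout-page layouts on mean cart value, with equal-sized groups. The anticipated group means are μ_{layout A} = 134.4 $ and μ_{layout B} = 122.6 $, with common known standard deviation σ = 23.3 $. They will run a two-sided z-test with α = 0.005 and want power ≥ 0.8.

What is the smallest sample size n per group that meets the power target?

Standardized effect: d = |μ_{layout A} − μ_{layout B}| / σ = |134.4 − 122.6| / 23.3 = 0.5064
For power 0.8 need Φ(δ − z_{0.0025}) = 0.8, so δ = z_{0.0025} + z_{0.20} = 2.807 + 0.842 = 3.649.
(Ignoring the negligible lower-tail rejection probability gives the usual closed-form inversion.)
δ = d·√(n/2) ⇒ n = 2(δ/d)² = 2 × (3.649 / 0.5064)² = 103.81.
Round up to the next whole unit.

n = 104 per group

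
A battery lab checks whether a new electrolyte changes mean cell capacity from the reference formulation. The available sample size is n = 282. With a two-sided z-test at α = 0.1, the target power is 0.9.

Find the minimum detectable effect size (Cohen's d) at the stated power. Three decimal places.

Required noncentrality: δ = z_{0.05} + z_{0.10} = 1.645 + 1.282 = 2.926.
(The second rejection-region term Φ(−δ − z_{α/2}) is negligible and dropped.)
δ = d·√n ⇒ d = δ/√n = 2.926/√282 = 0.1743.

d ≈ 0.174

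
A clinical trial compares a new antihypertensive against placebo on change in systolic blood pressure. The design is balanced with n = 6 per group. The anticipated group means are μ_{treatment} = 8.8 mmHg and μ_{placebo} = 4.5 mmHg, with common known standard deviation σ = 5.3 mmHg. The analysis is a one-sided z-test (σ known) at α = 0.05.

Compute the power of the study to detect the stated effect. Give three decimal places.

Standardized effect: d = |μ_{treatment} − μ_{placebo}| / σ = |8.8 − 4.5| / 5.3 = 0.8113
Noncentrality parameter: δ = d·√(n/2) = 0.8113 × √(6/2) = 1.4052
One-sided α = 0.05 → critical value z_{0.05} = 1.645.
Power = P(Z > 1.645 − δ) = Φ(-0.240) = 0.4053.

Power ≈ 0.405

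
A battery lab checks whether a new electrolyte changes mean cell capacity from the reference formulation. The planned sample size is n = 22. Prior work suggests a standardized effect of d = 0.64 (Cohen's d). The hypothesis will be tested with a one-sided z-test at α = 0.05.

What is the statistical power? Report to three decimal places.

Noncentrality parameter: δ = d·√n = 0.64 × √22 = 3.0019
Critical value for a one-sided test at α = 0.05: z_α = 1.645.
Power = Φ(δ − 1.645) = Φ(1.357) = 0.9126.

Power ≈ 0.913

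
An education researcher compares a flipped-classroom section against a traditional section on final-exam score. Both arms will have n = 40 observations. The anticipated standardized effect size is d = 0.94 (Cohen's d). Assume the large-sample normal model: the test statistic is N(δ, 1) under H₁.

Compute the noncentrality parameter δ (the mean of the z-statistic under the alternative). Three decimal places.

δ = d·√(n/2) = 0.94 × √(40/2) = 4.2038

δ ≈ 4.204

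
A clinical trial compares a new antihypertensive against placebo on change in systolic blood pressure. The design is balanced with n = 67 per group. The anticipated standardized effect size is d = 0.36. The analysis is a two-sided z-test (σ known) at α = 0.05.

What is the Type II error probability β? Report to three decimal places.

β ≈ 0.451

Noncentrality parameter: δ = d·√(n/2) = 0.36 × √(67/2) = 2.0837
Critical value for a two-sided test at α = 0.05: z_{α/2} = 1.960.
Power = Φ(δ − 1.960) + Φ(−δ − 1.960) = Φ(0.124) + Φ(-4.044) = 0.5492 + 0.0000 = 0.5492.
Type II error: β = 1 − power = 1 − 0.5492 = 0.4508.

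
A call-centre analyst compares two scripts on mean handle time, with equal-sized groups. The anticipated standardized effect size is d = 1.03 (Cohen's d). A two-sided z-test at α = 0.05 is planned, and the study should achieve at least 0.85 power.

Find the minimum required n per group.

n = 17 per group

For power 0.85 need Φ(δ − z_{0.025}) = 0.85, so δ = z_{0.025} + z_{0.15} = 1.960 + 1.036 = 2.996.
(For δ > 0 the lower-tail rejection region contributes negligibly to power, so the one-term inversion is standard.)
δ = d·√(n/2) ⇒ n = 2(δ/d)² = 2 × (2.996 / 1.03)² = 16.93.
Rounding up, n = 17 per group.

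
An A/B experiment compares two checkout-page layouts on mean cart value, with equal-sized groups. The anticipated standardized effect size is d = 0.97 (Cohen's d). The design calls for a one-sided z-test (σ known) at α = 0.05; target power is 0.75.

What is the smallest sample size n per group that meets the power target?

n = 12 per group

For power 0.75 need Φ(δ − z_{0.05}) = 0.75, so δ = z_{0.05} + z_{0.25} = 1.645 + 0.674 = 2.319.
δ = d·√(n/2) ⇒ n = 2(δ/d)² = 2 × (2.319 / 0.97)² = 11.43.
Rounding up, n = 12 per group.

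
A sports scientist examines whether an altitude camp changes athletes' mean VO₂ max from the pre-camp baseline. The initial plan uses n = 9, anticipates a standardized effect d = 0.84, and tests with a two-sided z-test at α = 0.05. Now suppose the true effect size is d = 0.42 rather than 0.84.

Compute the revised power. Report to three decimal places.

Power ≈ 0.243

With d = 0.42: δ = d·√n = 0.42 × √9 = 1.2600. Critical value z_{0.025} = 1.960.
Revised power = Φ(δ − 1.960) + Φ(−δ − 1.960) = Φ(-0.700) + Φ(-3.220) = 0.2420 + 0.0006 = 0.2426.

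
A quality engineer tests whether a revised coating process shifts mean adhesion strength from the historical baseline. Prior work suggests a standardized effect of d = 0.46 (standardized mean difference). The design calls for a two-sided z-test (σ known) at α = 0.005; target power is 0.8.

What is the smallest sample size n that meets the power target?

For power 0.8 need Φ(δ − z_{0.0025}) = 0.8, so δ = z_{0.0025} + z_{0.20} = 2.807 + 0.842 = 3.649.
(For δ > 0 the lower-tail rejection region contributes negligibly to power, so the one-term inversion is standard.)
δ = d·√n ⇒ n = (δ/d)² = (3.649 / 0.46)² = 62.91.
Rounding up, n = 63.

n = 63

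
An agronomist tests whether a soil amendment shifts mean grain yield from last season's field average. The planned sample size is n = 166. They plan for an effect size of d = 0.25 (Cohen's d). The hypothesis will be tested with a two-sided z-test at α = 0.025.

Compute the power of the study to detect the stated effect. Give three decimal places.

Noncentrality parameter: δ = d·√n = 0.25 × √166 = 3.2210
Two-sided α = 0.025 → critical value z_{0.0125} = 2.241.
Power = Φ(δ − 2.241) + Φ(−δ − 2.241) = Φ(0.980) + Φ(-5.462) = 0.8364 + 0.0000 = 0.8364.

Power ≈ 0.836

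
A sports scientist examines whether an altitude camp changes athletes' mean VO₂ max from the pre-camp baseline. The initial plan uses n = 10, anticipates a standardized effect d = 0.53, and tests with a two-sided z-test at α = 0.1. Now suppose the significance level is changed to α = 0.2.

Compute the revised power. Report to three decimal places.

Power ≈ 0.655

δ = d·√n = 0.53 × √10 = 1.6760 (unchanged). New critical value: z_{0.1} = 1.282.
Revised power = Φ(δ − 1.282) + Φ(−δ − 1.282) = Φ(0.394) + Φ(-2.958) = 0.6534 + 0.0016 = 0.6549.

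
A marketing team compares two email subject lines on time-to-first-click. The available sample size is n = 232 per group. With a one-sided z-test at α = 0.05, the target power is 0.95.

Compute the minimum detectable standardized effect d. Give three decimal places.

Required noncentrality: δ = z_{0.05} + z_{0.05} = 1.645 + 1.645 = 3.290.
δ = d·√(n/2) ⇒ d = δ/√(n/2) = 3.290/√(232/2) = 0.3054.

d ≈ 0.305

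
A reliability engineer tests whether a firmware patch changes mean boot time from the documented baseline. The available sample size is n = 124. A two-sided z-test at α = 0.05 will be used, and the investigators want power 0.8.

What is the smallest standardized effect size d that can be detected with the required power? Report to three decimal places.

d ≈ 0.252

Required noncentrality: δ = z_{0.025} + z_{0.20} = 1.960 + 0.842 = 2.802.
(Lower-tail contribution to power is negligible for δ > 0.)
δ = d·√n ⇒ d = δ/√n = 2.802/√124 = 0.2516.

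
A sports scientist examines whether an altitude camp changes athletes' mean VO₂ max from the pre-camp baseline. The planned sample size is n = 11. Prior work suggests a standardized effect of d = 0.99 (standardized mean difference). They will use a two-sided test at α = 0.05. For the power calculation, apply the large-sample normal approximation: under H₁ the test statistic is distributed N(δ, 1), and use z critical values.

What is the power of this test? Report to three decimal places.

Power ≈ 0.907

Noncentrality parameter: δ = d·√n = 0.99 × √11 = 3.2835
Critical value for a two-sided test at α = 0.05: z_{α/2} = 1.960.
Power = Φ(δ − 1.960) + Φ(−δ − 1.960) = Φ(1.323) + Φ(-5.243) = 0.9072 + 0.0000 = 0.9072.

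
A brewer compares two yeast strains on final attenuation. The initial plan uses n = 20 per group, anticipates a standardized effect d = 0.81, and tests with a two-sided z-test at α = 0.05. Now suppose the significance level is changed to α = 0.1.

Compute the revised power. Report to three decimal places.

Power ≈ 0.820

δ = d·√(n/2) = 0.81 × √(20/2) = 2.5614 (unchanged). New critical value: z_{0.05} = 1.645.
Revised power = Φ(δ − 1.645) + Φ(−δ − 1.645) = Φ(0.917) + Φ(-4.206) = 0.8203 + 0.0000 = 0.8203.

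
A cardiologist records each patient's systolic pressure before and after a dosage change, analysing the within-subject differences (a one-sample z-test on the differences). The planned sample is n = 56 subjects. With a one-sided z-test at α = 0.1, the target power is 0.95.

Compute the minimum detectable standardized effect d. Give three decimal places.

Need Φ(δ − 1.282) = 0.95, so δ = 1.282 + 1.645 = 2.926.
δ = d·√n ⇒ d = δ/√n = 2.926/√56 = 0.3911.

d ≈ 0.391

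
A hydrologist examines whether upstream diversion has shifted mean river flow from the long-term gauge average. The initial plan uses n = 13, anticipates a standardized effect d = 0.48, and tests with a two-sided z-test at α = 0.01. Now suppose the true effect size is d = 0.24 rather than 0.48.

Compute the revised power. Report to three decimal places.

With d = 0.24: δ = d·√n = 0.24 × √13 = 0.8653. Critical value z_{0.005} = 2.576.
Revised power = Φ(δ − 2.576) + Φ(−δ − 2.576) = Φ(-1.710) + Φ(-3.441) = 0.0436 + 0.0003 = 0.0439.

Power ≈ 0.044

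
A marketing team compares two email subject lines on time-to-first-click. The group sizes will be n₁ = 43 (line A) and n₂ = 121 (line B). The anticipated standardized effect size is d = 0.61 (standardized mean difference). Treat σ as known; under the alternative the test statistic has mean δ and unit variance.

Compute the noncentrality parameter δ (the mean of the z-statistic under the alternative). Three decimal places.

δ = d / √(1/n₁ + 1/n₂) = 0.61 / √(1/43 + 1/121) = 3.4359

δ ≈ 3.436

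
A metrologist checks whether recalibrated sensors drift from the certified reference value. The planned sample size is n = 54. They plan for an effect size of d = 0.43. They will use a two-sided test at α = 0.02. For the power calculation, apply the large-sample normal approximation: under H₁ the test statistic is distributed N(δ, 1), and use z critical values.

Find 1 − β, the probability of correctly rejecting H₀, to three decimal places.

Noncentrality parameter: δ = d·√n = 0.43 × √54 = 3.1598
Two-sided α = 0.02 → critical value z_{0.01} = 2.326.
Power = Φ(δ − 2.326) + Φ(−δ − 2.326) = Φ(0.833) + Φ(-5.486) = 0.7977 + 0.0000 = 0.7977.

Power ≈ 0.798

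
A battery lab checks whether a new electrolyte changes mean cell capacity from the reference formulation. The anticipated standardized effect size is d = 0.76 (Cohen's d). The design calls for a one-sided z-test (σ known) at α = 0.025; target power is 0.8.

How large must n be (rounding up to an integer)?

For power 0.8 need Φ(δ − z_{0.025}) = 0.8, so δ = z_{0.025} + z_{0.20} = 1.960 + 0.842 = 2.802.
δ = d·√n ⇒ n = (δ/d)² = (2.802 / 0.76)² = 13.59.
Round up to the next whole unit.

n = 14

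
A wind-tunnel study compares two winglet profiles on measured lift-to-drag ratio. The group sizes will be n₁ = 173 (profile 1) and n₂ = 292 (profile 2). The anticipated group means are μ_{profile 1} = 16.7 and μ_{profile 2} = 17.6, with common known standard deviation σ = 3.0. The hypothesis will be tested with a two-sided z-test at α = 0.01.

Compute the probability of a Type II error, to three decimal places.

β ≈ 0.291

Standardized effect: d = |μ_{profile 1} − μ_{profile 2}| / σ = |16.7 − 17.6| / 3.0 = 0.3000
Noncentrality parameter: δ = d / √(1/n₁ + 1/n₂) = 0.3000 / √(1/173 + 1/292) = 3.1269
Two-sided α = 0.01 → critical value z_{0.005} = 2.576.
Power = Φ(δ − 2.576) + Φ(−δ − 2.576) = Φ(0.551) + Φ(-5.703) = 0.7092 + 0.0000 = 0.7092.
Type II error: β = 1 − power = 1 − 0.7092 = 0.2908.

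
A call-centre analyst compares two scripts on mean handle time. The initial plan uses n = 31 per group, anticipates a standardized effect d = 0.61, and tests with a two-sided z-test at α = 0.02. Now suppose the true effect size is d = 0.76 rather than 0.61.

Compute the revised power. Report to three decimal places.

With d = 0.76: δ = d·√(n/2) = 0.76 × √(31/2) = 2.9921. Critical value z_{0.01} = 2.326.
Revised power = Φ(δ − 2.326) + Φ(−δ − 2.326) = Φ(0.666) + Φ(-5.318) = 0.7472 + 0.0000 = 0.7472.

Power ≈ 0.747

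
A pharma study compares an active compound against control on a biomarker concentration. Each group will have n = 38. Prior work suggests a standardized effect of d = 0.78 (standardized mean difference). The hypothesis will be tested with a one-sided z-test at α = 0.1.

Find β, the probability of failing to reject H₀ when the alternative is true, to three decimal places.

β ≈ 0.017

Noncentrality parameter: δ = d·√(n/2) = 0.78 × √(38/2) = 3.3999
Critical value for a one-sided test at α = 0.1: z_α = 1.282.
Power = P(Z > 1.282 − δ) = Φ(2.118) = 0.9829.
Type II error: β = 1 − power = 1 − 0.9829 = 0.0171.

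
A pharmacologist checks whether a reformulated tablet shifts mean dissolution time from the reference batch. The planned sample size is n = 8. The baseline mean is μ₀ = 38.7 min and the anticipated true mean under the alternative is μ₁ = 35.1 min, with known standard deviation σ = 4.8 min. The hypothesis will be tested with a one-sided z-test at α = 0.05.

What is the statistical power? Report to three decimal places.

Power ≈ 0.683

Standardized effect: d = |μ₁ − μ₀| / σ = |35.1 − 38.7| / 4.8 = 0.7500
Noncentrality parameter: δ = d·√n = 0.7500 × √8 = 2.1213
One-sided α = 0.05 → critical value z_{0.05} = 1.645.
Power = P(Z > 1.645 − δ) = Φ(0.476) = 0.6831.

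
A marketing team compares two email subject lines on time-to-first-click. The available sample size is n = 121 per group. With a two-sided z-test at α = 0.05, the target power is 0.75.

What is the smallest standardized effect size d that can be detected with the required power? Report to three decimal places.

Need Φ(δ − 1.960) = 0.75, so δ = 1.960 + 0.674 = 2.634.
(Lower-tail contribution to power is negligible for δ > 0.)
δ = d·√(n/2) ⇒ d = δ/√(n/2) = 2.634/√(121/2) = 0.3387.

d ≈ 0.339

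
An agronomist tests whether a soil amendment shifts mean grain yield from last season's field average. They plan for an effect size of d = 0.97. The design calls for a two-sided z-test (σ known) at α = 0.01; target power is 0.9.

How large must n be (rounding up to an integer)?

For power 0.9 need Φ(δ − z_{0.005}) = 0.9, so δ = z_{0.005} + z_{0.10} = 2.576 + 1.282 = 3.857.
(Ignoring the negligible lower-tail rejection probability gives the usual closed-form inversion.)
δ = d·√n ⇒ n = (δ/d)² = (3.857 / 0.97)² = 15.81.
Round up to the next whole unit.

n = 16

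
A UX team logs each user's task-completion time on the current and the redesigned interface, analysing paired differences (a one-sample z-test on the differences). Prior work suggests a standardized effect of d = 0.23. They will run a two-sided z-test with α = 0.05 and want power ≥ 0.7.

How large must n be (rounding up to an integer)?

For power 0.7 need Φ(δ − z_{0.025}) = 0.7, so δ = z_{0.025} + z_{0.30} = 1.960 + 0.524 = 2.484.
(Ignoring the negligible lower-tail rejection probability gives the usual closed-form inversion.)
δ = d·√n ⇒ n = (δ/d)² = (2.484 / 0.23)² = 116.67.
Rounding up, n = 117.

n = 117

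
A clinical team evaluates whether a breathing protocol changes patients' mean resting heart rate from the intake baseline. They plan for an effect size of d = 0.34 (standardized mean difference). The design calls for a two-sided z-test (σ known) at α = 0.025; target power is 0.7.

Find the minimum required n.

n = 67

For power 0.7 need Φ(δ − z_{0.0125}) = 0.7, so δ = z_{0.0125} + z_{0.30} = 2.241 + 0.524 = 2.766.
(For δ > 0 the lower-tail rejection region contributes negligibly to power, so the one-term inversion is standard.)
δ = d·√n ⇒ n = (δ/d)² = (2.766 / 0.34)² = 66.17.
Round up to the next whole unit.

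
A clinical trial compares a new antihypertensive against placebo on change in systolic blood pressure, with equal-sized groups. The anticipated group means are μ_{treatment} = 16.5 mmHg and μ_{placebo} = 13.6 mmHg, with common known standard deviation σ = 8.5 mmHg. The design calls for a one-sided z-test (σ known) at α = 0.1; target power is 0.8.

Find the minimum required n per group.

n = 78 per group

Standardized effect: d = |μ_{treatment} − μ_{placebo}| / σ = |16.5 − 13.6| / 8.5 = 0.3412
Set Φ(δ − 1.282) = 0.8; then δ − 1.282 = Φ⁻¹(0.8) = 0.842, giving δ = 2.123.
δ = d·√(n/2) ⇒ n = 2(δ/d)² = 2 × (2.123 / 0.3412)² = 77.45.
Rounding up, n = 78 per group.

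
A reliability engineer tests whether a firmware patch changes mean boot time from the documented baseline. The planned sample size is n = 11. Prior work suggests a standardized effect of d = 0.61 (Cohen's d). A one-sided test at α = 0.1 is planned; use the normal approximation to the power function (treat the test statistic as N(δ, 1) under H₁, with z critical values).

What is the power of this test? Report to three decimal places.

Power ≈ 0.771

Noncentrality parameter: δ = d·√n = 0.61 × √11 = 2.0231
Critical value for a one-sided test at α = 0.1: z_α = 1.282.
Power = Φ(δ − 1.282) = Φ(0.742) = 0.7708.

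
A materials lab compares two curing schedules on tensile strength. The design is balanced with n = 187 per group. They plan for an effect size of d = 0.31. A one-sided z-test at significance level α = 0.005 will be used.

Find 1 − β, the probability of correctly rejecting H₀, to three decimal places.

Power ≈ 0.663

Noncentrality parameter: δ = d·√(n/2) = 0.31 × √(187/2) = 2.9976
One-sided α = 0.005 → critical value z_{0.005} = 2.576.
Power = Φ(δ − 2.576) = Φ(0.422) = 0.6634.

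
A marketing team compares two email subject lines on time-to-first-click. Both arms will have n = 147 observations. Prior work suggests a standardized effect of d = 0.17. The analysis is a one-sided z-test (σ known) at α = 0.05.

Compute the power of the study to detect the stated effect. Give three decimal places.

Power ≈ 0.426

Noncentrality parameter: δ = d·√(n/2) = 0.17 × √(147/2) = 1.4574
Critical value for a one-sided test at α = 0.05: z_α = 1.645.
Power = P(Z > 1.645 − δ) = Φ(-0.187) = 0.4257.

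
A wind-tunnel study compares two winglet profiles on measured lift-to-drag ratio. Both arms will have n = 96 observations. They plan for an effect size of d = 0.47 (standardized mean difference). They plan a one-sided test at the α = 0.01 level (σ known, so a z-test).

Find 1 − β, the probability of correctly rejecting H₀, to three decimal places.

Power ≈ 0.824

Noncentrality parameter: δ = d·√(n/2) = 0.47 × √(96/2) = 3.2563
One-sided α = 0.01 → critical value z_{0.01} = 2.326.
Power = Φ(δ − 2.326) = Φ(0.930) = 0.8238.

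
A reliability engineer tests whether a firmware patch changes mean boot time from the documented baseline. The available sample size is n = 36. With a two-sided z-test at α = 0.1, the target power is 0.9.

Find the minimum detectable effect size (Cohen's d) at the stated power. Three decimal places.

Required noncentrality: δ = z_{0.05} + z_{0.10} = 1.645 + 1.282 = 2.926.
(The second rejection-region term Φ(−δ − z_{α/2}) is negligible and dropped.)
δ = d·√n ⇒ d = δ/√n = 2.926/√36 = 0.4877.

d ≈ 0.488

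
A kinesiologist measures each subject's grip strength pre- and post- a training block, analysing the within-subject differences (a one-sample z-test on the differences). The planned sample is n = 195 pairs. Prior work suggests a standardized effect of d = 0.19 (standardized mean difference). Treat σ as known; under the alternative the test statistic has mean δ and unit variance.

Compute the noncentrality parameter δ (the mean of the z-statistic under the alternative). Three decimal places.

The noncentrality parameter scales effect size by the design's sample-size factor: δ = d·√n = 0.19 × √195 = 2.6532

δ ≈ 2.653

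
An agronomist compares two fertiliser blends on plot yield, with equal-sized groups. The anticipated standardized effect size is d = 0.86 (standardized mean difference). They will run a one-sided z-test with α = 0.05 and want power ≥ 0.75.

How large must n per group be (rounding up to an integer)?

n = 15 per group

For power 0.75 need Φ(δ − z_{0.05}) = 0.75, so δ = z_{0.05} + z_{0.25} = 1.645 + 0.674 = 2.319.
δ = d·√(n/2) ⇒ n = 2(δ/d)² = 2 × (2.319 / 0.86)² = 14.55.
Rounding up, n = 15 per group.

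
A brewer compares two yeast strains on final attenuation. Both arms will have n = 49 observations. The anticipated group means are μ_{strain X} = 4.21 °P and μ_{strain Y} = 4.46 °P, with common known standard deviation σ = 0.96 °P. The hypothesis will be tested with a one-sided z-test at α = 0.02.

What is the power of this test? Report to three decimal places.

Power ≈ 0.222

Standardized effect: d = |μ_{strain X} − μ_{strain Y}| / σ = |4.21 − 4.46| / 0.96 = 0.2604
Noncentrality parameter: δ = d·√(n/2) = 0.2604 × √(49/2) = 1.2890
One-sided α = 0.02 → critical value z_{0.02} = 2.054.
Power = P(Z > 2.054 − δ) = Φ(-0.765) = 0.2222.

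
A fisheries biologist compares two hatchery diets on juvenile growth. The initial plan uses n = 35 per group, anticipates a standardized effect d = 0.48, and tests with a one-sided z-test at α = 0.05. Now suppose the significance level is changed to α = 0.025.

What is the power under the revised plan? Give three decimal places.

Power ≈ 0.519

δ = d·√(n/2) = 0.48 × √(35/2) = 2.0080 (unchanged). New critical value: z_{0.025} = 1.960.
Revised power = Φ(δ − 1.960) = Φ(0.048) = 0.5191.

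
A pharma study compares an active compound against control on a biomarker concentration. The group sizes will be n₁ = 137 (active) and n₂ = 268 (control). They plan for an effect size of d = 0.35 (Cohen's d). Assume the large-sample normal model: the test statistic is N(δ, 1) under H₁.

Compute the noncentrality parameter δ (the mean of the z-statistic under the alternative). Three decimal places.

δ ≈ 3.332

The noncentrality parameter scales effect size by the design's sample-size factor: δ = d / √(1/n₁ + 1/n₂) = 0.35 / √(1/137 + 1/268) = 3.3325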